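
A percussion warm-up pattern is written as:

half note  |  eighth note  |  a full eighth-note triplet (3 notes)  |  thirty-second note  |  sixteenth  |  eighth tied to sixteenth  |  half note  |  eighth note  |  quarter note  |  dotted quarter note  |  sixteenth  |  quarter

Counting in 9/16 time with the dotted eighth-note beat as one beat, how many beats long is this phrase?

14.5

One dotted eighth-note beat = 6 thirty-second notes.
Express everything in thirty-second notes: half note = 16; eighth note = 4; a full eighth-note triplet (3 notes) (three triplet eighths span one quarter) = 8; thirty-second note = 1; sixteenth = 2; eighth tied to sixteenth (eighth + sixteenth) = 6; half note = 16; eighth note = 4; quarter note = 8; dotted quarter note = 12; sixteenth = 2; quarter = 8.
Altogether 16 + 4 + 8 + 1 + 2 + 6 + 16 + 4 + 8 + 12 + 2 + 8 = 87.
87 ÷ 6 = 14.5 beats.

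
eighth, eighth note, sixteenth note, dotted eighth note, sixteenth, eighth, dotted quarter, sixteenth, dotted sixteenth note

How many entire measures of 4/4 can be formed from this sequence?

1

One bar of 4/4 = 32 thirty-second notes.
Convert each value to thirty-second notes: eighth = 4; eighth note = 4; sixteenth note = 2; dotted eighth note = 6; sixteenth = 2; eighth = 4; dotted quarter = 12; sixteenth = 2; dotted sixteenth note = 3.
Adding: 4 + 4 + 2 + 6 + 2 + 4 + 12 + 2 + 3 = 39.
39 ÷ 32 = 1 complete bar with 7 left over.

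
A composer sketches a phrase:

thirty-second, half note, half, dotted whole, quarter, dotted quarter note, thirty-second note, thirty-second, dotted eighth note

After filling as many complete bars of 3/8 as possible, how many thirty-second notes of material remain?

One bar of 3/8 = 12 thirty-second notes.
Convert each value to thirty-second notes: thirty-second = 1; half note = 16; half = 16; dotted whole = 48; quarter = 8; dotted quarter note = 12; thirty-second note = 1; thirty-second = 1; dotted eighth note = 6.
Total: 1 + 16 + 16 + 48 + 8 + 12 + 1 + 1 + 6 = 109.
109 ÷ 12 = 9 complete bars with 1 thirty-second note remaining.

1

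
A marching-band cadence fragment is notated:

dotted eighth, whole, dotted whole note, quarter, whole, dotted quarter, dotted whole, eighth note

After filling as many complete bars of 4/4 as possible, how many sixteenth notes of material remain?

One bar of 4/4 = 16 sixteenth notes.
Working in sixteenth notes: dotted eighth = 3; whole = 16; dotted whole note = 24; quarter = 4; whole = 16; dotted quarter = 6; dotted whole = 24; eighth note = 2.
Sum: 3 + 16 + 24 + 4 + 16 + 6 + 24 + 2 = 95.
95 ÷ 16 = 5 complete bars with 15 sixteenth notes remaining.

15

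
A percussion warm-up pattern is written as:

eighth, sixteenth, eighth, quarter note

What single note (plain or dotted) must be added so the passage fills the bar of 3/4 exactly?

The bar of 3/4 = 12 sixteenth notes.
Convert each value to sixteenth notes: eighth = 2; sixteenth = 1; eighth = 2; quarter note = 4.
Adding: 2 + 1 + 2 + 4 = 9.
Remaining: 12 − 9 = 3 sixteenth notes, which is a dotted eighth note.

dotted eighth note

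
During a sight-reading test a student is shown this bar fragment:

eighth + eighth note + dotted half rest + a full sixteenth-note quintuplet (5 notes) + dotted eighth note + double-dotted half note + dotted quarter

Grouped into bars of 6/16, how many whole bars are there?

One bar of 6/16 = 6 sixteenth notes.
Working in sixteenth notes: eighth = 2; eighth note = 2; dotted half rest = 12; a full sixteenth-note quintuplet (5 notes) (five quintuplet sixteenths span one quarter) = 4; dotted eighth note = 3; double-dotted half note = 14; dotted quarter = 6.
Total: 2 + 2 + 12 + 4 + 3 + 14 + 6 = 43.
43 ÷ 6 = 7 complete bars with 1 left over.

7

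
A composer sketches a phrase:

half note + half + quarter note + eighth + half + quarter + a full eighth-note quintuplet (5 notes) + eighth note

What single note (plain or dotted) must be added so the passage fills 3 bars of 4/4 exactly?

3 bars of 4/4 = 24 eighth notes.
Express everything in eighth notes: half note = 4; half = 4; quarter note = 2; eighth = 1; half = 4; quarter = 2; a full eighth-note quintuplet (5 notes) (five quintuplet eighths span one half) = 4; eighth note = 1.
Sum: 4 + 4 + 2 + 1 + 4 + 2 + 4 + 1 = 22.
Remaining: 24 − 22 = 2 eighth notes, which is a quarter note.

quarter note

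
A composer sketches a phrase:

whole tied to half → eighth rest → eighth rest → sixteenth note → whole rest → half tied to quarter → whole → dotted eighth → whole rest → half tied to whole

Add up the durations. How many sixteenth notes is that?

116

Express everything in sixteenth notes: whole tied to half (whole + half) = 24; eighth rest = 2; eighth rest = 2; sixteenth note = 1; whole rest = 16; half tied to quarter (half + quarter) = 12; whole = 16; dotted eighth = 3; whole rest = 16; half tied to whole (half + whole) = 24.
Adding: 24 + 2 + 2 + 1 + 16 + 12 + 16 + 3 + 16 + 24 = 116 sixteenth notes.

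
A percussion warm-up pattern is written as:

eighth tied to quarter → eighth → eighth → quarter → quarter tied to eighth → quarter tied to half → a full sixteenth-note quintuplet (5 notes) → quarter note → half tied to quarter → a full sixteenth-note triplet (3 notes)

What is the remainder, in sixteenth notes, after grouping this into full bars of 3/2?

6

One bar of 3/2 = 12 eighth notes.
Each duration in eighth notes: eighth tied to quarter (eighth + quarter) = 3; eighth = 1; eighth = 1; quarter = 2; quarter tied to eighth (quarter + eighth) = 3; quarter tied to half (quarter + half) = 6; a full sixteenth-note quintuplet (5 notes) (five quintuplet sixteenths span one quarter) = 2; quarter note = 2; half tied to quarter (half + quarter) = 6; a full sixteenth-note triplet (3 notes) (three triplet sixteenths span one eighth) = 1.
Altogether 3 + 1 + 1 + 2 + 3 + 6 + 2 + 2 + 6 + 1 = 27.
27 ÷ 12 = 2 complete bars with 3 eighth notes remaining = 6 sixteenth notes.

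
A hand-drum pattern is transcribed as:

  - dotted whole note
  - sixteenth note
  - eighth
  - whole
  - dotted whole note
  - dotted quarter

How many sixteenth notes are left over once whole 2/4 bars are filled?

1

One bar of 2/4 = 8 sixteenth notes.
Working in sixteenth notes: dotted whole note = 24; sixteenth note = 1; eighth = 2; whole = 16; dotted whole note = 24; dotted quarter = 6.
Adding: 24 + 1 + 2 + 16 + 24 + 6 = 73.
73 ÷ 8 = 9 complete bars with 1 sixteenth note remaining.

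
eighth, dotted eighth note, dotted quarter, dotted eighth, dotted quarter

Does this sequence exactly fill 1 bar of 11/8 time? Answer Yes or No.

No

One bar of 11/8 = 22 sixteenth notes.
Convert each value to sixteenth notes: eighth = 2; dotted eighth note = 3; dotted quarter = 6; dotted eighth = 3; dotted quarter = 6.
Total: 2 + 3 + 6 + 3 + 6 = 20.
20 falls short of 22, so the answer is No.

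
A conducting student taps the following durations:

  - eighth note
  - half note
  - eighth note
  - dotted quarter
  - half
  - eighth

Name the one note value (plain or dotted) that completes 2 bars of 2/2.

quarter note

2 bars of 2/2 = 16 eighth notes.
Convert each value to eighth notes: eighth note = 1; half note = 4; eighth note = 1; dotted quarter = 3; half = 4; eighth = 1.
Adding: 1 + 4 + 1 + 3 + 4 + 1 = 14.
Remaining: 16 − 14 = 2 eighth notes, which is a quarter note.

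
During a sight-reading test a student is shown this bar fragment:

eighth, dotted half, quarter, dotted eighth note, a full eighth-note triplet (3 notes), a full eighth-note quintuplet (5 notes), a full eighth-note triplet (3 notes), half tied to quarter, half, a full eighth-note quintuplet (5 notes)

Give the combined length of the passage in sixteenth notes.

65

Working in sixteenth notes: eighth = 2; dotted half = 12; quarter = 4; dotted eighth note = 3; a full eighth-note triplet (3 notes) (three triplet eighths span one quarter) = 4; a full eighth-note quintuplet (5 notes) (five quintuplet eighths span one half) = 8; a full eighth-note triplet (3 notes) (three triplet eighths span one quarter) = 4; half tied to quarter (half + quarter) = 12; half = 8; a full eighth-note quintuplet (5 notes) (five quintuplet eighths span one half) = 8.
Adding: 2 + 12 + 4 + 3 + 4 + 8 + 4 + 12 + 8 + 8 = 65 sixteenth notes.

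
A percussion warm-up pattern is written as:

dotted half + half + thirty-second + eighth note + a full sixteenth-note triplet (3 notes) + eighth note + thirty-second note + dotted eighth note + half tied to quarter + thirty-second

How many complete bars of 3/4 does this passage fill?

One bar of 3/4 = 24 thirty-second notes.
Working in thirty-second notes: dotted half = 24; half = 16; thirty-second = 1; eighth note = 4; a full sixteenth-note triplet (3 notes) (three triplet sixteenths span one eighth) = 4; eighth note = 4; thirty-second note = 1; dotted eighth note = 6; half tied to quarter (half + quarter) = 24; thirty-second = 1.
Total: 24 + 16 + 1 + 4 + 4 + 4 + 1 + 6 + 24 + 1 = 85.
85 ÷ 24 = 3 complete bars with 13 left over.

3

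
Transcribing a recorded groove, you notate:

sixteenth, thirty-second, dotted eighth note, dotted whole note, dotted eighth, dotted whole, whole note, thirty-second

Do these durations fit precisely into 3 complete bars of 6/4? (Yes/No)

Yes

One bar of 6/4 = 48 thirty-second notes, so 3 bars = 144.
Express everything in thirty-second notes: sixteenth = 2; thirty-second = 1; dotted eighth note = 6; dotted whole note = 48; dotted eighth = 6; dotted whole = 48; whole note = 32; thirty-second = 1.
Total: 2 + 1 + 6 + 48 + 6 + 48 + 32 + 1 = 144.
144 equals 144, so the answer is Yes.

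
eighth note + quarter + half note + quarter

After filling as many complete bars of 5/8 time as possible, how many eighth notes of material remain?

4

One bar of 5/8 = 5 eighth notes.
Express everything in eighth notes: eighth note = 1; quarter = 2; half note = 4; quarter = 2.
Adding: 1 + 2 + 4 + 2 = 9.
9 ÷ 5 = 1 complete bar with 4 eighth notes remaining.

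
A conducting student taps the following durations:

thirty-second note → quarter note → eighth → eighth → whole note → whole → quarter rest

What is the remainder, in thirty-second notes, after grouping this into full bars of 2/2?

25

One bar of 2/2 = 32 thirty-second notes.
Each duration in thirty-second notes: thirty-second note = 1; quarter note = 8; eighth = 4; eighth = 4; whole note = 32; whole = 32; quarter rest = 8.
Adding: 1 + 8 + 4 + 4 + 32 + 32 + 8 = 89.
89 ÷ 32 = 2 complete bars with 25 thirty-second notes remaining.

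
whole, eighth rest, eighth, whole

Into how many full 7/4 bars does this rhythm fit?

One bar of 7/4 = 14 eighth notes.
Each duration in eighth notes: whole = 8; eighth rest = 1; eighth = 1; whole = 8.
Sum: 8 + 1 + 1 + 8 = 18.
18 ÷ 14 = 1 complete bar with 4 left over.

1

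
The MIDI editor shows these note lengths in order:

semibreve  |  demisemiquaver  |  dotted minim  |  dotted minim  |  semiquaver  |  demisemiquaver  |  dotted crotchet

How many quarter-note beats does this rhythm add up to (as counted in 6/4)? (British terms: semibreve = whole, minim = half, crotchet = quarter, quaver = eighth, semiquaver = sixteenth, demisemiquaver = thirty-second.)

12

One quarter-note beat = 8 thirty-second notes.
Working in thirty-second notes: semibreve = 32; demisemiquaver = 1; dotted minim = 24; dotted minim = 24; semiquaver = 2; demisemiquaver = 1; dotted crotchet = 12.
Sum: 32 + 1 + 24 + 24 + 2 + 1 + 12 = 96.
96 ÷ 8 = 12 beats.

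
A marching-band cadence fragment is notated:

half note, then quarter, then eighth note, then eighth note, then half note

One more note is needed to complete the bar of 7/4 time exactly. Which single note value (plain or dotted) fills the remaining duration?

quarter note

The bar of 7/4 = 14 eighth notes.
Each duration in eighth notes: half note = 4; quarter = 2; eighth note = 1; eighth note = 1; half note = 4.
Sum: 4 + 2 + 1 + 1 + 4 = 12.
Remaining: 14 − 12 = 2 eighth notes, which is a quarter note.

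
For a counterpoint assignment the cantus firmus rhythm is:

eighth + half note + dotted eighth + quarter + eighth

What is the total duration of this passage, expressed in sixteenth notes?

Convert each value to sixteenth notes: eighth = 2; half note = 8; dotted eighth = 3; quarter = 4; eighth = 2.
Sum: 2 + 8 + 3 + 4 + 2 = 19 sixteenth notes.

19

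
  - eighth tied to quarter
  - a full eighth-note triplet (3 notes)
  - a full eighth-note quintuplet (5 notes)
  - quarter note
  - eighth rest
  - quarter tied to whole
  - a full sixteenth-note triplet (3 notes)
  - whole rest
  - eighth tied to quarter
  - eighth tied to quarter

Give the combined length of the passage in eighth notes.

Each duration in eighth notes: eighth tied to quarter (eighth + quarter) = 3; a full eighth-note triplet (3 notes) (three triplet eighths span one quarter) = 2; a full eighth-note quintuplet (5 notes) (five quintuplet eighths span one half) = 4; quarter note = 2; eighth rest = 1; quarter tied to whole (quarter + whole) = 10; a full sixteenth-note triplet (3 notes) (three triplet sixteenths span one eighth) = 1; whole rest = 8; eighth tied to quarter (eighth + quarter) = 3; eighth tied to quarter (eighth + quarter) = 3.
Altogether 3 + 2 + 4 + 2 + 1 + 10 + 1 + 8 + 3 + 3 = 37 eighth notes.

37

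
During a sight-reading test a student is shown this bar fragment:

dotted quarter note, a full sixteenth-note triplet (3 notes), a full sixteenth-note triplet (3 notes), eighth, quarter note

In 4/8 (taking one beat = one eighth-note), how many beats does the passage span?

8

One eighth-note beat = 2 sixteenth notes.
Express everything in sixteenth notes: dotted quarter note = 6; a full sixteenth-note triplet (3 notes) (three triplet sixteenths span one eighth) = 2; a full sixteenth-note triplet (3 notes) (three triplet sixteenths span one eighth) = 2; eighth = 2; quarter note = 4.
Altogether 6 + 2 + 2 + 2 + 4 = 16.
16 ÷ 2 = 8 beats.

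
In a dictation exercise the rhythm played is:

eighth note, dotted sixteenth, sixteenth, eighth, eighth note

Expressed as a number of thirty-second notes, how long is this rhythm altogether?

Convert each value to thirty-second notes: eighth note = 4; dotted sixteenth = 3; sixteenth = 2; eighth = 4; eighth note = 4.
Adding: 4 + 3 + 2 + 4 + 4 = 17 thirty-second notes.

17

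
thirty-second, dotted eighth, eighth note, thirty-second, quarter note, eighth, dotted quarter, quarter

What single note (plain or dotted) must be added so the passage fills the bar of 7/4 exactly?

The bar of 7/4 = 56 thirty-second notes.
Working in thirty-second notes: thirty-second = 1; dotted eighth = 6; eighth note = 4; thirty-second = 1; quarter note = 8; eighth = 4; dotted quarter = 12; quarter = 8.
Altogether 1 + 6 + 4 + 1 + 8 + 4 + 12 + 8 = 44.
Remaining: 56 − 44 = 12 thirty-second notes, which is a dotted quarter note.

dotted quarter note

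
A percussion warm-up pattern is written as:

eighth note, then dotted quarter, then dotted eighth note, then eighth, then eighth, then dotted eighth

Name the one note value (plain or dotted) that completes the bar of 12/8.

dotted quarter note

The bar of 12/8 = 24 sixteenth notes.
Each duration in sixteenth notes: eighth note = 2; dotted quarter = 6; dotted eighth note = 3; eighth = 2; eighth = 2; dotted eighth = 3.
Adding: 2 + 6 + 3 + 2 + 2 + 3 = 18.
Remaining: 24 − 18 = 6 sixteenth notes, which is a dotted quarter note.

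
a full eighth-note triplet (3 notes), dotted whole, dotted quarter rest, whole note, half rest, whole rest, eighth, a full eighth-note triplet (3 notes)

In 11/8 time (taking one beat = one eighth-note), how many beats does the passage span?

One eighth-note beat = 2 sixteenth notes.
In sixteenth notes: a full eighth-note triplet (3 notes) (three triplet eighths span one quarter) = 4; dotted whole = 24; dotted quarter rest = 6; whole note = 16; half rest = 8; whole rest = 16; eighth = 2; a full eighth-note triplet (3 notes) (three triplet eighths span one quarter) = 4.
Adding: 4 + 24 + 6 + 16 + 8 + 16 + 2 + 4 = 80.
80 ÷ 2 = 40 beats.

40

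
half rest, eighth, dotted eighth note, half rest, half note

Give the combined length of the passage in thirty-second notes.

58

Each duration in thirty-second notes: half rest = 16; eighth = 4; dotted eighth note = 6; half rest = 16; half note = 16.
Adding: 16 + 4 + 6 + 16 + 16 = 58 thirty-second notes.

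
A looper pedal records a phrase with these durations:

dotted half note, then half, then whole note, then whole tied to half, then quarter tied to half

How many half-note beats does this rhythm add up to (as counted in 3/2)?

One half-note beat = 2 quarter notes.
Working in quarter notes: dotted half note = 3; half = 2; whole note = 4; whole tied to half (whole + half) = 6; quarter tied to half (quarter + half) = 3.
Sum: 3 + 2 + 4 + 6 + 3 = 18.
18 ÷ 2 = 9 beats.

9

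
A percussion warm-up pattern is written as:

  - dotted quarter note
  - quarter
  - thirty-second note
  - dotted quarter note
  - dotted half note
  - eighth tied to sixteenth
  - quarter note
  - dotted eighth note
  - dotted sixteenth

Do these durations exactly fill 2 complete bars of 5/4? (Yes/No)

Yes

One bar of 5/4 = 40 thirty-second notes, so 2 bars = 80.
Working in thirty-second notes: dotted quarter note = 12; quarter = 8; thirty-second note = 1; dotted quarter note = 12; dotted half note = 24; eighth tied to sixteenth (eighth + sixteenth) = 6; quarter note = 8; dotted eighth note = 6; dotted sixteenth = 3.
Adding: 12 + 8 + 1 + 12 + 24 + 6 + 8 + 6 + 3 = 80.
80 equals 80, so the answer is Yes.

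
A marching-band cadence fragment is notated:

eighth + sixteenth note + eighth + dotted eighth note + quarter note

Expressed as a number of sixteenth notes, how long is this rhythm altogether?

12

Express everything in sixteenth notes: eighth = 2; sixteenth note = 1; eighth = 2; dotted eighth note = 3; quarter note = 4.
Altogether 2 + 1 + 2 + 3 + 4 = 12 sixteenth notes.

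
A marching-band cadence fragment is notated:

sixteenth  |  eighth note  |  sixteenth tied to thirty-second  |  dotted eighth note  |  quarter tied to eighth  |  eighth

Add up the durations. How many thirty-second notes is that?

31

Express everything in thirty-second notes: sixteenth = 2; eighth note = 4; sixteenth tied to thirty-second (sixteenth + thirty-second) = 3; dotted eighth note = 6; quarter tied to eighth (quarter + eighth) = 12; eighth = 4.
Total: 2 + 4 + 3 + 6 + 12 + 4 = 31 thirty-second notes.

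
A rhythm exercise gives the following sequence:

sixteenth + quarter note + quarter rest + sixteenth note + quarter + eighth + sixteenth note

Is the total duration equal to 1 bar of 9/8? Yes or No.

No

One bar of 9/8 = 18 sixteenth notes.
In sixteenth notes: sixteenth = 1; quarter note = 4; quarter rest = 4; sixteenth note = 1; quarter = 4; eighth = 2; sixteenth note = 1.
Sum: 1 + 4 + 4 + 1 + 4 + 2 + 1 = 17.
17 falls short of 18, so the answer is No.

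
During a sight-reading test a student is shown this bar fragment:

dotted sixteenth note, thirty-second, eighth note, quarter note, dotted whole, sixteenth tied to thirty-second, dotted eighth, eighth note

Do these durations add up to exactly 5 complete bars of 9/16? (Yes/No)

One bar of 9/16 = 18 thirty-second notes, so 5 bars = 90.
In thirty-second notes: dotted sixteenth note = 3; thirty-second = 1; eighth note = 4; quarter note = 8; dotted whole = 48; sixteenth tied to thirty-second (sixteenth + thirty-second) = 3; dotted eighth = 6; eighth note = 4.
Total: 3 + 1 + 4 + 8 + 48 + 3 + 6 + 4 = 77.
77 falls short of 90, so the answer is No.

No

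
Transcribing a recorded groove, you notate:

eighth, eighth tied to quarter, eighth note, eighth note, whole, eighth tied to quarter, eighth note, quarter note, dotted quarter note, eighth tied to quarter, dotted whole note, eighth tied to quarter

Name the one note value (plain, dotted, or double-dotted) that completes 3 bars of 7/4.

3 bars of 7/4 = 42 eighth notes.
In eighth notes: eighth = 1; eighth tied to quarter (eighth + quarter) = 3; eighth note = 1; eighth note = 1; whole = 8; eighth tied to quarter (eighth + quarter) = 3; eighth note = 1; quarter note = 2; dotted quarter note = 3; eighth tied to quarter (eighth + quarter) = 3; dotted whole note = 12; eighth tied to quarter (eighth + quarter) = 3.
Sum: 1 + 3 + 1 + 1 + 8 + 3 + 1 + 2 + 3 + 3 + 12 + 3 = 41.
Remaining: 42 − 41 = 1 eighth note, which is a eighth note.

eighth note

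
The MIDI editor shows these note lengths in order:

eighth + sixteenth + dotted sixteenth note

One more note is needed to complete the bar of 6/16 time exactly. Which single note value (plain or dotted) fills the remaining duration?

The bar of 6/16 = 12 thirty-second notes.
Each duration in thirty-second notes: eighth = 4; sixteenth = 2; dotted sixteenth note = 3.
Sum: 4 + 2 + 3 = 9.
Remaining: 12 − 9 = 3 thirty-second notes, which is a dotted sixteenth note.

dotted sixteenth note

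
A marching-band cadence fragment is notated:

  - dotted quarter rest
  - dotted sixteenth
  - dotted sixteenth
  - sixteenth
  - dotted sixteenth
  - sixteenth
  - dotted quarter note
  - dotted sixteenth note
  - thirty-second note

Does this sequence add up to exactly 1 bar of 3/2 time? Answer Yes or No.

One bar of 3/2 = 48 thirty-second notes.
Working in thirty-second notes: dotted quarter rest = 12; dotted sixteenth = 3; dotted sixteenth = 3; sixteenth = 2; dotted sixteenth = 3; sixteenth = 2; dotted quarter note = 12; dotted sixteenth note = 3; thirty-second note = 1.
Adding: 12 + 3 + 3 + 2 + 3 + 2 + 12 + 3 + 1 = 41.
41 falls short of 48, so the answer is No.

No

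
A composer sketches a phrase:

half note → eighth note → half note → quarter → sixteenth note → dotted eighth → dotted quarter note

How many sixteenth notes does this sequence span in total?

32

In sixteenth notes: half note = 8; eighth note = 2; half note = 8; quarter = 4; sixteenth note = 1; dotted eighth = 3; dotted quarter note = 6.
Total: 8 + 2 + 8 + 4 + 1 + 3 + 6 = 32 sixteenth notes.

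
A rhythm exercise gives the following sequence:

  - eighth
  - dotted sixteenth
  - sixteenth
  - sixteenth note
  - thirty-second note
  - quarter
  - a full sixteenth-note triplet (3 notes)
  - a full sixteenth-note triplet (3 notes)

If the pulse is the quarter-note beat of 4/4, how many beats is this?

One quarter-note beat = 8 thirty-second notes.
Express everything in thirty-second notes: eighth = 4; dotted sixteenth = 3; sixteenth = 2; sixteenth note = 2; thirty-second note = 1; quarter = 8; a full sixteenth-note triplet (3 notes) (three triplet sixteenths span one eighth) = 4; a full sixteenth-note triplet (3 notes) (three triplet sixteenths span one eighth) = 4.
Adding: 4 + 3 + 2 + 2 + 1 + 8 + 4 + 4 = 28.
28 ÷ 8 = 3.5 beats.

3.5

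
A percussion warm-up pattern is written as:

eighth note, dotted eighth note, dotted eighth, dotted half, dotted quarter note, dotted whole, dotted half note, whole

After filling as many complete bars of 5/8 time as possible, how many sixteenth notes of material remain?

One bar of 5/8 = 10 sixteenth notes.
In sixteenth notes: eighth note = 2; dotted eighth note = 3; dotted eighth = 3; dotted half = 12; dotted quarter note = 6; dotted whole = 24; dotted half note = 12; whole = 16.
Adding: 2 + 3 + 3 + 12 + 6 + 24 + 12 + 16 = 78.
78 ÷ 10 = 7 complete bars with 8 sixteenth notes remaining.

8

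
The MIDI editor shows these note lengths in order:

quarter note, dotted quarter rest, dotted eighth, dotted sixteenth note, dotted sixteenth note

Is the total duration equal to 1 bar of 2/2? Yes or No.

One bar of 2/2 = 32 thirty-second notes.
Convert each value to thirty-second notes: quarter note = 8; dotted quarter rest = 12; dotted eighth = 6; dotted sixteenth note = 3; dotted sixteenth note = 3.
Adding: 8 + 12 + 6 + 3 + 3 = 32.
32 equals 32, so the answer is Yes.

Yes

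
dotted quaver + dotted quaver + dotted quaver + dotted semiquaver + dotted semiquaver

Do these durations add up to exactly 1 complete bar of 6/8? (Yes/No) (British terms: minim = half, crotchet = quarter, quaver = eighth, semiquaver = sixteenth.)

Yes

One bar of 6/8 = 24 thirty-second notes.
Express everything in thirty-second notes: dotted quaver = 6; dotted quaver = 6; dotted quaver = 6; dotted semiquaver = 3; dotted semiquaver = 3.
Sum: 6 + 6 + 6 + 3 + 3 = 24.
24 equals 24, so the answer is Yes.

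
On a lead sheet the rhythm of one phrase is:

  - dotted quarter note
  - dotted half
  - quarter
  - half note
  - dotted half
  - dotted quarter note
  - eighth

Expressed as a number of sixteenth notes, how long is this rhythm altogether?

50

In sixteenth notes: dotted quarter note = 6; dotted half = 12; quarter = 4; half note = 8; dotted half = 12; dotted quarter note = 6; eighth = 2.
Altogether 6 + 12 + 4 + 8 + 12 + 6 + 2 = 50 sixteenth notes.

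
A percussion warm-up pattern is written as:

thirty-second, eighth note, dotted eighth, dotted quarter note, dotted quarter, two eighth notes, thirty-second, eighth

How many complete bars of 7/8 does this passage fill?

One bar of 7/8 = 28 thirty-second notes.
Working in thirty-second notes: thirty-second = 1; eighth note = 4; dotted eighth = 6; dotted quarter note = 12; dotted quarter = 12; eighth note = 4; eighth note = 4; thirty-second = 1; eighth = 4.
Total: 1 + 4 + 6 + 12 + 12 + 4 + 4 + 1 + 4 = 48.
48 ÷ 28 = 1 complete bar with 20 left over.

1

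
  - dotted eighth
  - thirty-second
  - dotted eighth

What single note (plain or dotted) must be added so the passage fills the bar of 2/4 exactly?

dotted sixteenth note

The bar of 2/4 = 16 thirty-second notes.
Convert each value to thirty-second notes: dotted eighth = 6; thirty-second = 1; dotted eighth = 6.
Altogether 6 + 1 + 6 = 13.
Remaining: 16 − 13 = 3 thirty-second notes, which is a dotted sixteenth note.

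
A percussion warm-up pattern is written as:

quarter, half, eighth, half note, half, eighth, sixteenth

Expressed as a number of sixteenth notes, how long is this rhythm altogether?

In sixteenth notes: quarter = 4; half = 8; eighth = 2; half note = 8; half = 8; eighth = 2; sixteenth = 1.
Total: 4 + 8 + 2 + 8 + 8 + 2 + 1 = 33 sixteenth notes.

33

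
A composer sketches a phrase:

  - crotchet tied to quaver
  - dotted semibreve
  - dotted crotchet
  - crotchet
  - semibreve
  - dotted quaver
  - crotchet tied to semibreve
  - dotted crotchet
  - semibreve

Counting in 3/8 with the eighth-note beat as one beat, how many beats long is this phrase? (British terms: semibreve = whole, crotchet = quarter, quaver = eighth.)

50.5

One eighth-note beat = 2 sixteenth notes.
Each duration in sixteenth notes: crotchet tied to quaver (crotchet + quaver) = 6; dotted semibreve = 24; dotted crotchet = 6; crotchet = 4; semibreve = 16; dotted quaver = 3; crotchet tied to semibreve (crotchet + semibreve) = 20; dotted crotchet = 6; semibreve = 16.
Total: 6 + 24 + 6 + 4 + 16 + 3 + 20 + 6 + 16 = 101.
101 ÷ 2 = 50.5 beats.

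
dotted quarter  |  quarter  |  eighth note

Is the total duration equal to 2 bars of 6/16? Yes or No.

One bar of 6/16 = 3 eighth notes, so 2 bars = 6.
Express everything in eighth notes: dotted quarter = 3; quarter = 2; eighth note = 1.
Adding: 3 + 2 + 1 = 6.
6 equals 6, so the answer is Yes.

Yes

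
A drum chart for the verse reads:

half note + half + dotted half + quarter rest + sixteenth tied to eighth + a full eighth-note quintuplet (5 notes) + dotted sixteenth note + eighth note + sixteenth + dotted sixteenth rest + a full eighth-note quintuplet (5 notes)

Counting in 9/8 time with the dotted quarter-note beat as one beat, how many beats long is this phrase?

9.5

One dotted quarter-note beat = 12 thirty-second notes.
Express everything in thirty-second notes: half note = 16; half = 16; dotted half = 24; quarter rest = 8; sixteenth tied to eighth (sixteenth + eighth) = 6; a full eighth-note quintuplet (5 notes) (five quintuplet eighths span one half) = 16; dotted sixteenth note = 3; eighth note = 4; sixteenth = 2; dotted sixteenth rest = 3; a full eighth-note quintuplet (5 notes) (five quintuplet eighths span one half) = 16.
Sum: 16 + 16 + 24 + 8 + 6 + 16 + 3 + 4 + 2 + 3 + 16 = 114.
114 ÷ 12 = 9.5 beats.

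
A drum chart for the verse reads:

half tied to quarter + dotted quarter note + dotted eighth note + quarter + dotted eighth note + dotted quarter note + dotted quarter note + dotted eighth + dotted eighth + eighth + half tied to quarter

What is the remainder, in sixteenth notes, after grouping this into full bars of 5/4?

One bar of 5/4 = 20 sixteenth notes.
In sixteenth notes: half tied to quarter (half + quarter) = 12; dotted quarter note = 6; dotted eighth note = 3; quarter = 4; dotted eighth note = 3; dotted quarter note = 6; dotted quarter note = 6; dotted eighth = 3; dotted eighth = 3; eighth = 2; half tied to quarter (half + quarter) = 12.
Total: 12 + 6 + 3 + 4 + 3 + 6 + 6 + 3 + 3 + 2 + 12 = 60.
60 ÷ 20 = 3 complete bars with 0 sixteenth notes remaining.

0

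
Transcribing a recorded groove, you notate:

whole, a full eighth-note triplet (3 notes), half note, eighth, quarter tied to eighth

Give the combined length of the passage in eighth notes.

Express everything in eighth notes: whole = 8; a full eighth-note triplet (3 notes) (three triplet eighths span one quarter) = 2; half note = 4; eighth = 1; quarter tied to eighth (quarter + eighth) = 3.
Adding: 8 + 2 + 4 + 1 + 3 = 18 eighth notes.

18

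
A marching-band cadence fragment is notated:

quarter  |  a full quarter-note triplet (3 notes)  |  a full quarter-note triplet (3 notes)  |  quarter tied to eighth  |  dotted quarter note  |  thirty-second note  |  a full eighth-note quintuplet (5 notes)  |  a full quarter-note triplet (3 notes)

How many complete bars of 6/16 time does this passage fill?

One bar of 6/16 = 12 thirty-second notes.
Convert each value to thirty-second notes: quarter = 8; a full quarter-note triplet (3 notes) (three triplet quarters span one half) = 16; a full quarter-note triplet (3 notes) (three triplet quarters span one half) = 16; quarter tied to eighth (quarter + eighth) = 12; dotted quarter note = 12; thirty-second note = 1; a full eighth-note quintuplet (5 notes) (five quintuplet eighths span one half) = 16; a full quarter-note triplet (3 notes) (three triplet quarters span one half) = 16.
Adding: 8 + 16 + 16 + 12 + 12 + 1 + 16 + 16 = 97.
97 ÷ 12 = 8 complete bars with 1 left over.

8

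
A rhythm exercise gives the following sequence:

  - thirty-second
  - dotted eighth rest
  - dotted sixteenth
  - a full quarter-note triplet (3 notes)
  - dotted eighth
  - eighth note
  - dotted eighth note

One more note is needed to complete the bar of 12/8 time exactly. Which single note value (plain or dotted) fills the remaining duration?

The bar of 12/8 = 48 thirty-second notes.
Convert each value to thirty-second notes: thirty-second = 1; dotted eighth rest = 6; dotted sixteenth = 3; a full quarter-note triplet (3 notes) (three triplet quarters span one half) = 16; dotted eighth = 6; eighth note = 4; dotted eighth note = 6.
Sum: 1 + 6 + 3 + 16 + 6 + 4 + 6 = 42.
Remaining: 48 − 42 = 6 thirty-second notes, which is a dotted eighth note.

dotted eighth note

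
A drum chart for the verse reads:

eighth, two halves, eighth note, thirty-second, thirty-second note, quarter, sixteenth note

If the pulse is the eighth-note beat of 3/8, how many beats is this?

One eighth-note beat = 4 thirty-second notes.
Convert each value to thirty-second notes: eighth = 4; half = 16; half = 16; eighth note = 4; thirty-second = 1; thirty-second note = 1; quarter = 8; sixteenth note = 2.
Altogether 4 + 16 + 16 + 4 + 1 + 1 + 8 + 2 = 52.
52 ÷ 4 = 13 beats.

13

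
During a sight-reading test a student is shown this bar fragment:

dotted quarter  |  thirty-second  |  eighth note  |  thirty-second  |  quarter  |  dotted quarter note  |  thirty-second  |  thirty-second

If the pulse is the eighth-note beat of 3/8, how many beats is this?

One eighth-note beat = 4 thirty-second notes.
Each duration in thirty-second notes: dotted quarter = 12; thirty-second = 1; eighth note = 4; thirty-second = 1; quarter = 8; dotted quarter note = 12; thirty-second = 1; thirty-second = 1.
Total: 12 + 1 + 4 + 1 + 8 + 12 + 1 + 1 = 40.
40 ÷ 4 = 10 beats.

10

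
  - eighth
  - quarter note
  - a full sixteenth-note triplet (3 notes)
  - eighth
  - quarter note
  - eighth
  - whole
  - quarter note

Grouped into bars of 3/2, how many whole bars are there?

1

One bar of 3/2 = 12 eighth notes.
Working in eighth notes: eighth = 1; quarter note = 2; a full sixteenth-note triplet (3 notes) (three triplet sixteenths span one eighth) = 1; eighth = 1; quarter note = 2; eighth = 1; whole = 8; quarter note = 2.
Altogether 1 + 2 + 1 + 1 + 2 + 1 + 8 + 2 = 18.
18 ÷ 12 = 1 complete bar with 6 left over.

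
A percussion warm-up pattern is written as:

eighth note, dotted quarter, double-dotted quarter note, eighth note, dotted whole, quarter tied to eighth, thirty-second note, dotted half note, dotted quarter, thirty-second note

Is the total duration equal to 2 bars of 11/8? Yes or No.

No

One bar of 11/8 = 44 thirty-second notes, so 2 bars = 88.
Working in thirty-second notes: eighth note = 4; dotted quarter = 12; double-dotted quarter note = 14; eighth note = 4; dotted whole = 48; quarter tied to eighth (quarter + eighth) = 12; thirty-second note = 1; dotted half note = 24; dotted quarter = 12; thirty-second note = 1.
Altogether 4 + 12 + 14 + 4 + 48 + 12 + 1 + 24 + 12 + 1 = 132.
132 exceeds 88, so the answer is No.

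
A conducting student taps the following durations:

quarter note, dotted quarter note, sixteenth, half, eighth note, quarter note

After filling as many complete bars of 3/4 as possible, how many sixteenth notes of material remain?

1

One bar of 3/4 = 12 sixteenth notes.
Convert each value to sixteenth notes: quarter note = 4; dotted quarter note = 6; sixteenth = 1; half = 8; eighth note = 2; quarter note = 4.
Altogether 4 + 6 + 1 + 8 + 2 + 4 = 25.
25 ÷ 12 = 2 complete bars with 1 sixteenth note remaining.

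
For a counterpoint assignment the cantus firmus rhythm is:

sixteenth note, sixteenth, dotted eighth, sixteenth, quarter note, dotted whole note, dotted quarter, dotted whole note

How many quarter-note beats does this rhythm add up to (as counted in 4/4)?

16

One quarter-note beat = 4 sixteenth notes.
In sixteenth notes: sixteenth note = 1; sixteenth = 1; dotted eighth = 3; sixteenth = 1; quarter note = 4; dotted whole note = 24; dotted quarter = 6; dotted whole note = 24.
Altogether 1 + 1 + 3 + 1 + 4 + 24 + 6 + 24 = 64.
64 ÷ 4 = 16 beats.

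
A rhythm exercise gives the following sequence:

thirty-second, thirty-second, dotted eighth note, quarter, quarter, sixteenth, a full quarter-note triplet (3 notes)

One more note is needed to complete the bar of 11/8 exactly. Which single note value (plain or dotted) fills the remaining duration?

sixteenth note

The bar of 11/8 = 44 thirty-second notes.
Each duration in thirty-second notes: thirty-second = 1; thirty-second = 1; dotted eighth note = 6; quarter = 8; quarter = 8; sixteenth = 2; a full quarter-note triplet (3 notes) (three triplet quarters span one half) = 16.
Sum: 1 + 1 + 6 + 8 + 8 + 2 + 16 = 42.
Remaining: 44 − 42 = 2 thirty-second notes, which is a sixteenth note.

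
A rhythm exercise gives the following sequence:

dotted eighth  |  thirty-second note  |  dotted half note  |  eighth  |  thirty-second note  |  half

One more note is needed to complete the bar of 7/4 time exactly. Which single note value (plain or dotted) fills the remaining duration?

eighth note

The bar of 7/4 = 56 thirty-second notes.
Each duration in thirty-second notes: dotted eighth = 6; thirty-second note = 1; dotted half note = 24; eighth = 4; thirty-second note = 1; half = 16.
Total: 6 + 1 + 24 + 4 + 1 + 16 = 52.
Remaining: 56 − 52 = 4 thirty-second notes, which is a eighth note.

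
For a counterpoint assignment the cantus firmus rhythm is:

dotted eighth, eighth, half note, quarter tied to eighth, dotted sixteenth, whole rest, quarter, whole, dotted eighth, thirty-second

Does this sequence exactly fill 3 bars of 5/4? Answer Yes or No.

Yes

One bar of 5/4 = 40 thirty-second notes, so 3 bars = 120.
Working in thirty-second notes: dotted eighth = 6; eighth = 4; half note = 16; quarter tied to eighth (quarter + eighth) = 12; dotted sixteenth = 3; whole rest = 32; quarter = 8; whole = 32; dotted eighth = 6; thirty-second = 1.
Sum: 6 + 4 + 16 + 12 + 3 + 32 + 8 + 32 + 6 + 1 = 120.
120 equals 120, so the answer is Yes.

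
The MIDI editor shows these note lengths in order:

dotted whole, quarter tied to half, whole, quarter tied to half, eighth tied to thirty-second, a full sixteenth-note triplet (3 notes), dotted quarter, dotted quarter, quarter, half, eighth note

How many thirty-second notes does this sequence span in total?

Express everything in thirty-second notes: dotted whole = 48; quarter tied to half (quarter + half) = 24; whole = 32; quarter tied to half (quarter + half) = 24; eighth tied to thirty-second (eighth + thirty-second) = 5; a full sixteenth-note triplet (3 notes) (three triplet sixteenths span one eighth) = 4; dotted quarter = 12; dotted quarter = 12; quarter = 8; half = 16; eighth note = 4.
Altogether 48 + 24 + 32 + 24 + 5 + 4 + 12 + 12 + 8 + 16 + 4 = 189 thirty-second notes.

189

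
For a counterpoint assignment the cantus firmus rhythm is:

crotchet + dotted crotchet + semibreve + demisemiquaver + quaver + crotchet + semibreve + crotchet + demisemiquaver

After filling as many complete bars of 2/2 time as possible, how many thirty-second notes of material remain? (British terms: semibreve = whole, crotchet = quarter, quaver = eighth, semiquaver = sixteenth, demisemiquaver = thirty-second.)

10

One bar of 2/2 = 32 thirty-second notes.
Express everything in thirty-second notes: crotchet = 8; dotted crotchet = 12; semibreve = 32; demisemiquaver = 1; quaver = 4; crotchet = 8; semibreve = 32; crotchet = 8; demisemiquaver = 1.
Total: 8 + 12 + 32 + 1 + 4 + 8 + 32 + 8 + 1 = 106.
106 ÷ 32 = 3 complete bars with 10 thirty-second notes remaining.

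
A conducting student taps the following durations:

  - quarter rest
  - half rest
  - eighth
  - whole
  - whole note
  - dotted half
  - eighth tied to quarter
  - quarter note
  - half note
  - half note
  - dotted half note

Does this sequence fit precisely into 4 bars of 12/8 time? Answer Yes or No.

One bar of 12/8 = 12 eighth notes, so 4 bars = 48.
Each duration in eighth notes: quarter rest = 2; half rest = 4; eighth = 1; whole = 8; whole note = 8; dotted half = 6; eighth tied to quarter (eighth + quarter) = 3; quarter note = 2; half note = 4; half note = 4; dotted half note = 6.
Altogether 2 + 4 + 1 + 8 + 8 + 6 + 3 + 2 + 4 + 4 + 6 = 48.
48 equals 48, so the answer is Yes.

Yes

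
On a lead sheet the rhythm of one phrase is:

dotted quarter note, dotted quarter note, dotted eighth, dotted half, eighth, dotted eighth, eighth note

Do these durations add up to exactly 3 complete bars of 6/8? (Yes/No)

No

One bar of 6/8 = 12 sixteenth notes, so 3 bars = 36.
Express everything in sixteenth notes: dotted quarter note = 6; dotted quarter note = 6; dotted eighth = 3; dotted half = 12; eighth = 2; dotted eighth = 3; eighth note = 2.
Sum: 6 + 6 + 3 + 12 + 2 + 3 + 2 = 34.
34 falls short of 36, so the answer is No.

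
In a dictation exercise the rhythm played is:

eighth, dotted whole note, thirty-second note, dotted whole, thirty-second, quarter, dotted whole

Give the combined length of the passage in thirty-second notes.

Working in thirty-second notes: eighth = 4; dotted whole note = 48; thirty-second note = 1; dotted whole = 48; thirty-second = 1; quarter = 8; dotted whole = 48.
Altogether 4 + 48 + 1 + 48 + 1 + 8 + 48 = 158 thirty-second notes.

158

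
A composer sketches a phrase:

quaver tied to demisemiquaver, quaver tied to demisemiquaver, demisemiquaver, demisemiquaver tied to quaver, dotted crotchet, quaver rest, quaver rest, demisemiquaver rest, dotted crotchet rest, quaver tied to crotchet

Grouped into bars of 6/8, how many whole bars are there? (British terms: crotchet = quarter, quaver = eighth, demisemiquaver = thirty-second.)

2

One bar of 6/8 = 24 thirty-second notes.
In thirty-second notes: quaver tied to demisemiquaver (quaver + demisemiquaver) = 5; quaver tied to demisemiquaver (quaver + demisemiquaver) = 5; demisemiquaver = 1; demisemiquaver tied to quaver (demisemiquaver + quaver) = 5; dotted crotchet = 12; quaver rest = 4; quaver rest = 4; demisemiquaver rest = 1; dotted crotchet rest = 12; quaver tied to crotchet (quaver + crotchet) = 12.
Total: 5 + 5 + 1 + 5 + 12 + 4 + 4 + 1 + 12 + 12 = 61.
61 ÷ 24 = 2 complete bars with 13 left over.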